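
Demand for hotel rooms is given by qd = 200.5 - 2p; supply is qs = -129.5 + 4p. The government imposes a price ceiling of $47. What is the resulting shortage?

Shortage = 48

Equilibrium price would be p* = 55, so the ceiling at 47 binds.
At p = 47: qd = 200.5 − 2(47) = 106.5, qs = -129.5 + 4(47) = 58.5.
Shortage = 106.5 − 58.5 = 48.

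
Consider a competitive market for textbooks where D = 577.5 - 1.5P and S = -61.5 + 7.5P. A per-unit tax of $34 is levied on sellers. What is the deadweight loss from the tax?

Pre-tax equilibrium: P* = 71, Q* = 471.
Tax on sellers shifts supply to S = -61.5 + 7.5(P − 34) = -316.5 + 7.5P.
577.5 - 1.5P = -316.5 + 7.5P gives buyer price Pb = 298/3; sellers receive Ps = 298/3 − 34 = 196/3.
New quantity: Q = 577.5 − 1.5(298/3) = 428.5.
DWL = ½ × 34 × (471 − 428.5) = 722.5.

Deadweight loss = 722.5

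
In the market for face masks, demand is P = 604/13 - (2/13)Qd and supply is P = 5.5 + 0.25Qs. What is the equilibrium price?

P* = 216/7

Set the two price expressions equal: 604/13 - (2/13)Q = 5.5 + 0.25Q.
1065/26 = (21/52)Q, so Q* = 710/7.
P* = 604/13 − (2/13)(710/7) = 216/7.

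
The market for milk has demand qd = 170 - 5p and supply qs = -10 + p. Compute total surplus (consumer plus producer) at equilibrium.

Equilibrium: 170 - 5p = -10 + p gives p* = 30, q* = 20.
Demand choke price: p = 34; supply starts at p = 10.
CS = ½(34 − 30)(20) = 40; PS = ½(30 − 10)(20) = 200.

Total surplus = 240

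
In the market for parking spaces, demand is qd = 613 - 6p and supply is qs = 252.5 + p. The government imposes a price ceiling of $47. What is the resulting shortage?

Shortage = 31.5

Equilibrium price would be p* = 51.5, so the ceiling at 47 binds.
At p = 47: qd = 613 − 6(47) = 331, qs = 252.5 + 1(47) = 299.5.
Shortage = 331 − 299.5 = 31.5.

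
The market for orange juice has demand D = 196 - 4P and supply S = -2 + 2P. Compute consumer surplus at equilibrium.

Equilibrium: 196 - 4P = -2 + 2P gives P* = 33, Q* = 64.
Demand choke price (D = 0): P = 49.
CS = ½(49 − 33)(64) = 512.

Consumer surplus = 512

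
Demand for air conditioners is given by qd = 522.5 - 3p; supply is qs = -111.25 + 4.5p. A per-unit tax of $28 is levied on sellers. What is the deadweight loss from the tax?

Deadweight loss = 705.6

Pre-tax equilibrium: p* = 84.5, q* = 269.
Tax on sellers shifts supply to qs = -111.25 + 4.5(p − 28) = -237.25 + 4.5p.
522.5 - 3p = -237.25 + 4.5p gives buyer price pb = 101.3; sellers receive ps = 101.3 − 28 = 73.3.
New quantity: q = 522.5 − 3(101.3) = 218.6.
DWL = ½ × 28 × (269 − 218.6) = 705.6.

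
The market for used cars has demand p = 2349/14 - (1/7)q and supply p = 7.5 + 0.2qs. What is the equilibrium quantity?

Set the two price expressions equal: 2349/14 - (1/7)q = 7.5 + 0.2q.
1122/7 = (12/35)q, so q* = 467.5.
p* = 2349/14 − (1/7)(467.5) = 101.

q* = 467.5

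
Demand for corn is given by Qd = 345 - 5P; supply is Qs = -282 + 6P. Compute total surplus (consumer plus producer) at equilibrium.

Total surplus = 660

Equilibrium: 345 - 5P = -282 + 6P gives P* = 57, Q* = 60.
Demand choke price: P = 69; supply starts at P = 47.
CS = ½(69 − 57)(60) = 360; PS = ½(57 − 47)(60) = 300.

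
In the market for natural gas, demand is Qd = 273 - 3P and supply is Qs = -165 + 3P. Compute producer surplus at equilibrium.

Equilibrium: 273 - 3P = -165 + 3P gives P* = 73, Q* = 54.
Supply starts at P = 55 (where Qs = 0).
PS = ½(73 − 55)(54) = 486.

Producer surplus = 486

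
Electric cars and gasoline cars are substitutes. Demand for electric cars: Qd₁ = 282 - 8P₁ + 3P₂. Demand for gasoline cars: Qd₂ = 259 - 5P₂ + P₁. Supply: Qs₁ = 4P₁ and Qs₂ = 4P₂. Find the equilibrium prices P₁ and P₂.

Market 1: 282 - 8P₁ + 3P₂ = 4P₁ → 12P₁ - 3P₂ = 282.
Market 2: 9P₂ - P₁ = 259.
Eliminating P₂: 9×(1) + 3×(2) gives 105P₁ = 3315, so P₁ = 221/7.
Back-substitute into (2): P₂ = (259 + 1×221/7) / 9 = 226/7.

P₁ = 221/7, P₂ = 226/7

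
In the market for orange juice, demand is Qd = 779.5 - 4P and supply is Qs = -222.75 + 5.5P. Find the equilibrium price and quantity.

Set Qd = Qs: 779.5 - 4P = -222.75 + 5.5P.
1002.25 = 9.5P, so P* = 105.5.
Q* = 779.5 − 4(105.5) = 357.5.

P* = 105.5, Q* = 357.5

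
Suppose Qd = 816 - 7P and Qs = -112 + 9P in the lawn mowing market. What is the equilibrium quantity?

Q* = 410

Set Qd = Qs: 816 - 7P = -112 + 9P.
928 = 16P, so P* = 58.
Q* = 816 − 7(58) = 410.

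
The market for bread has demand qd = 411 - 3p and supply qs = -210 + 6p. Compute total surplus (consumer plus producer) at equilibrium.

Equilibrium: 411 - 3p = -210 + 6p gives p* = 69, q* = 204.
Demand choke price: p = 137; supply starts at p = 35.
CS = ½(137 − 69)(204) = 6936; PS = ½(69 − 35)(204) = 3468.

Total surplus = 10404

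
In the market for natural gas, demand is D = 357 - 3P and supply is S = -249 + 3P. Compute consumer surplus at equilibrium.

Consumer surplus = 486

Equilibrium: 357 - 3P = -249 + 3P gives P* = 101, Q* = 54.
Demand choke price (D = 0): P = 119.
CS = ½(119 − 101)(54) = 486.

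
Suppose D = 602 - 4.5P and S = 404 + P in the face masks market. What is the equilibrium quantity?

Q* = 440

Set D = S: 602 - 4.5P = 404 + P.
198 = 5.5P, so P* = 36.
Q* = 602 − 4.5(36) = 440.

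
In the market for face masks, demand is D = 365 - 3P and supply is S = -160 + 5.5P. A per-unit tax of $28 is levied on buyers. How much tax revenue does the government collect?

Tax revenue = 59668/17

Pre-tax equilibrium: P* = 1050/17, Q* = 3055/17.
Tax on buyers shifts demand to D = 365 − 3(P + 28) = 281 - 3P.
281 - 3P = -160 + 5.5P gives seller price Ps = 882/17; buyers pay Pb = 882/17 + 28 = 1358/17.
New quantity: Q = 365 − 3(1358/17) = 2131/17.
Revenue = 28 × 2131/17 = 59668/17.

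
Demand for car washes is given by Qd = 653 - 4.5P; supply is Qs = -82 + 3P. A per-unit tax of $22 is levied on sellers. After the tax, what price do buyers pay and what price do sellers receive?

Pre-tax equilibrium: P* = 98, Q* = 212.
Tax on sellers shifts supply to Qs = -82 + 3(P − 22) = -148 + 3P.
653 - 4.5P = -148 + 3P gives buyer price Pb = 106.8; sellers receive Ps = 106.8 − 22 = 84.8.
New quantity: Q = 653 − 4.5(106.8) = 172.4.

Buyers pay $106.8, sellers receive $84.8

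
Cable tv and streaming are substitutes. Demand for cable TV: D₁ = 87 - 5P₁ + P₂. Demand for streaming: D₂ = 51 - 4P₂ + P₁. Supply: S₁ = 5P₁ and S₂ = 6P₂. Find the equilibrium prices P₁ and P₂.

Market 1: 87 - 5P₁ + P₂ = 5P₁ → 10P₁ - P₂ = 87.
Market 2: 10P₂ - P₁ = 51.
Eliminating P₂: 10×(1) + 1×(2) gives 99P₁ = 921, so P₁ = 307/33.
Back-substitute into (2): P₂ = (51 + 1×307/33) / 10 = 199/33.

P₁ = 307/33, P₂ = 199/33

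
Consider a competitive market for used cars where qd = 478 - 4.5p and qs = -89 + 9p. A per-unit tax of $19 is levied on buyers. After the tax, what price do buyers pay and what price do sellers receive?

Buyers pay 164/3, sellers receive 107/3

Pre-tax equilibrium: p* = 42, q* = 289.
Tax on buyers shifts demand to qd = 478 − 4.5(p + 19) = 392.5 - 4.5p.
392.5 - 4.5p = -89 + 9p gives seller price ps = 107/3; buyers pay pb = 107/3 + 19 = 164/3.
New quantity: q = 478 − 4.5(164/3) = 232.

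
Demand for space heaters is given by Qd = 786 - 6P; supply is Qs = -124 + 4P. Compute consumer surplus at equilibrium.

Consumer surplus = 4800

Equilibrium: 786 - 6P = -124 + 4P gives P* = 91, Q* = 240.
Demand choke price (Qd = 0): P = 131.
CS = ½(131 − 91)(240) = 4800.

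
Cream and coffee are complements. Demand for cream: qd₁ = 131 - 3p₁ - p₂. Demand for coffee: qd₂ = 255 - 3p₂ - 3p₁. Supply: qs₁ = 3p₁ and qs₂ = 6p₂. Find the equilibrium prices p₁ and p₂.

p₁ = 308/17, p₂ = 379/17

Market 1: 131 - 3p₁ - p₂ = 3p₁ → 6p₁ + p₂ = 131.
Market 2: 9p₂ + 3p₁ = 255.
Eliminating p₂: 9×(1) − 1×(2) gives 51p₁ = 924, so p₁ = 308/17.
Back-substitute into (2): p₂ = (255 − 3×308/17) / 9 = 379/17.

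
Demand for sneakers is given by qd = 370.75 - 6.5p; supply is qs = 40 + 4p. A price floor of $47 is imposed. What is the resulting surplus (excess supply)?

Equilibrium price would be p* = 31.5, so the floor at 47 binds.
At p = 47: qd = 65.25, qs = 228.
Surplus = 228 − 65.25 = 162.75.

Surplus = 162.75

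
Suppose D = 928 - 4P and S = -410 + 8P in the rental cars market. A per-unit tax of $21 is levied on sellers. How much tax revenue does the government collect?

Tax revenue = 8946

Pre-tax equilibrium: P* = 111.5, Q* = 482.
Tax on sellers shifts supply to S = -410 + 8(P − 21) = -578 + 8P.
928 - 4P = -578 + 8P gives buyer price Pb = 125.5; sellers receive Ps = 125.5 − 21 = 104.5.
New quantity: Q = 928 − 4(125.5) = 426.
Revenue = 21 × 426 = 8946.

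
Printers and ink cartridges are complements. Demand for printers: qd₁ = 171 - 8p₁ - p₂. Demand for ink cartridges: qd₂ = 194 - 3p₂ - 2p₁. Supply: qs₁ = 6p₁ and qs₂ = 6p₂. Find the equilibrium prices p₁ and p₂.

Market 1: 171 - 8p₁ - p₂ = 6p₁ → 14p₁ + p₂ = 171.
Market 2: 9p₂ + 2p₁ = 194.
Eliminating p₂: 9×(1) − 1×(2) gives 124p₁ = 1345, so p₁ = 1345/124.
Back-substitute into (2): p₂ = (194 − 2×1345/124) / 9 = 1187/62.

p₁ = 1345/124, p₂ = 1187/62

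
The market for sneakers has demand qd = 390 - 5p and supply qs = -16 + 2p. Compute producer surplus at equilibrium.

Producer surplus = 2500

Equilibrium: 390 - 5p = -16 + 2p gives p* = 58, q* = 100.
Supply starts at p = 8 (where qs = 0).
PS = ½(58 − 8)(100) = 2500.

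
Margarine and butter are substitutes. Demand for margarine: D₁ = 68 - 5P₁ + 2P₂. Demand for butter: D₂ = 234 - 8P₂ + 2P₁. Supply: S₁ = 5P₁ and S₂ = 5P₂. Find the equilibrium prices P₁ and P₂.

Market 1: 68 - 5P₁ + 2P₂ = 5P₁ → 10P₁ - 2P₂ = 68.
Market 2: 13P₂ - 2P₁ = 234.
Eliminating P₂: 13×(1) + 2×(2) gives 126P₁ = 1352, so P₁ = 676/63.
Back-substitute into (2): P₂ = (234 + 2×676/63) / 13 = 1238/63.

P₁ = 676/63, P₂ = 1238/63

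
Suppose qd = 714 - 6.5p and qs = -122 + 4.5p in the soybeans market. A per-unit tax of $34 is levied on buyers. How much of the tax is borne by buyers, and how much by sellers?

Pre-tax equilibrium: p* = 76, q* = 220.
Tax on buyers shifts demand to qd = 714 − 6.5(p + 34) = 493 - 6.5p.
493 - 6.5p = -122 + 4.5p gives seller price ps = 615/11; buyers pay pb = 615/11 + 34 = 989/11.
New quantity: q = 714 − 6.5(989/11) = 2851/22.
Buyer burden = 989/11 − 76 = 153/11; seller burden = 76 − 615/11 = 221/11.

Buyers bear 153/11, sellers bear 221/11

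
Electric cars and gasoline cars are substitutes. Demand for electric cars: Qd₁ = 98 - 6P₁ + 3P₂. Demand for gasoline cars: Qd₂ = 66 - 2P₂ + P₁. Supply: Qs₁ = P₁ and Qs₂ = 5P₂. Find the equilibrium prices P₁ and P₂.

Market 1: 98 - 6P₁ + 3P₂ = P₁ → 7P₁ - 3P₂ = 98.
Market 2: 7P₂ - P₁ = 66.
Eliminating P₂: 7×(1) + 3×(2) gives 46P₁ = 884, so P₁ = 442/23.
Back-substitute into (2): P₂ = (66 + 1×442/23) / 7 = 280/23.

P₁ = 442/23, P₂ = 280/23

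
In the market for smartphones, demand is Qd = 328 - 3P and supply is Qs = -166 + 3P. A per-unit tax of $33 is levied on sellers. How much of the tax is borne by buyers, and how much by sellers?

Buyers bear $16.5, sellers bear $16.5

Pre-tax equilibrium: P* = 247/3, Q* = 81.
Tax on sellers shifts supply to Qs = -166 + 3(P − 33) = -265 + 3P.
328 - 3P = -265 + 3P gives buyer price Pb = 593/6; sellers receive Ps = 593/6 − 33 = 395/6.
New quantity: Q = 328 − 3(593/6) = 31.5.
Buyer burden = 593/6 − 247/3 = 16.5; seller burden = 247/3 − 395/6 = 16.5.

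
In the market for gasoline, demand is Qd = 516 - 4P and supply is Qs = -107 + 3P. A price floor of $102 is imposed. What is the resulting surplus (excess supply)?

Surplus = 91

Equilibrium price would be P* = 89, so the floor at 102 binds.
At P = 102: Qd = 108, Qs = 199.
Surplus = 199 − 108 = 91.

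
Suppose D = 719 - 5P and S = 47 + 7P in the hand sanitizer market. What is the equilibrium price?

P* = 56

Set D = S: 719 - 5P = 47 + 7P.
672 = 12P, so P* = 56.
Q* = 719 − 5(56) = 439.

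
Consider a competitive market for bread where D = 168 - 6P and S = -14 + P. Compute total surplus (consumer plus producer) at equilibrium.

Equilibrium: 168 - 6P = -14 + P gives P* = 26, Q* = 12.
Demand choke price: P = 28; supply starts at P = 14.
CS = ½(28 − 26)(12) = 12; PS = ½(26 − 14)(12) = 72.

Total surplus = 84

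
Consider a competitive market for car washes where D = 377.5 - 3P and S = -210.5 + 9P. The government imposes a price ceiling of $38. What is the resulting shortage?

Shortage = 132

Equilibrium price would be P* = 49, so the ceiling at 38 binds.
At P = 38: D = 377.5 − 3(38) = 263.5, S = -210.5 + 9(38) = 131.5.
Shortage = 263.5 − 131.5 = 132.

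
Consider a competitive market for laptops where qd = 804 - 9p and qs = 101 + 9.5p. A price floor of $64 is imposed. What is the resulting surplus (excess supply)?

Surplus = 481

Equilibrium price would be p* = 38, so the floor at 64 binds.
At p = 64: qd = 228, qs = 709.
Surplus = 709 − 228 = 481.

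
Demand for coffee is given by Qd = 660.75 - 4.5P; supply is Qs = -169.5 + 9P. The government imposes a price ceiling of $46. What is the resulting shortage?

Equilibrium price would be P* = 61.5, so the ceiling at 46 binds.
At P = 46: Qd = 660.75 − 4.5(46) = 453.75, Qs = -169.5 + 9(46) = 244.5.
Shortage = 453.75 − 244.5 = 209.25.

Shortage = 209.25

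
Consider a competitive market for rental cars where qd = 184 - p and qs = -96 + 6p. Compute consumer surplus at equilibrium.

Equilibrium: 184 - p = -96 + 6p gives p* = 40, q* = 144.
Demand choke price (qd = 0): p = 184.
CS = ½(184 − 40)(144) = 10368.

Consumer surplus = 10368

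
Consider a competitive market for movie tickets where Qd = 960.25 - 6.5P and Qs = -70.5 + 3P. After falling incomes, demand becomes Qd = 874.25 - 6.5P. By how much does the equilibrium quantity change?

Original equilibrium: P* = 108.5, Q* = 255.
New equilibrium: 874.25 - 6.5P = -70.5 + 3P, so 944.75 = 9.5P and P' = 3779/38; Q' = 874.25 − 6.5(3779/38) = 4329/19.
Change in quantity: 4329/19 − 255 = -516/19.

ΔQ = -516/19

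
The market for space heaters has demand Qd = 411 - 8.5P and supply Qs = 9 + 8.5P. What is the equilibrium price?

P* = 402/17

Set Qd = Qs: 411 - 8.5P = 9 + 8.5P.
402 = 17P, so P* = 402/17.
Q* = 411 − 8.5(402/17) = 210.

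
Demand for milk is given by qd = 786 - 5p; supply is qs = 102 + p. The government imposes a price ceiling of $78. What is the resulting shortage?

Equilibrium price would be p* = 114, so the ceiling at 78 binds.
At p = 78: qd = 786 − 5(78) = 396, qs = 102 + 1(78) = 180.
Shortage = 396 − 180 = 216.

Shortage = 216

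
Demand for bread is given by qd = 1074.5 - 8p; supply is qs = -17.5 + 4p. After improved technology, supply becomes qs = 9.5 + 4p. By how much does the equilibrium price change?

Original equilibrium: p* = 91, q* = 346.5.
New equilibrium: 1074.5 - 8p = 9.5 + 4p, so 1065 = 12p and p' = 88.75; q' = 1074.5 − 8(88.75) = 364.5.
Change in price: 88.75 − 91 = -2.25.

Δp = -2.25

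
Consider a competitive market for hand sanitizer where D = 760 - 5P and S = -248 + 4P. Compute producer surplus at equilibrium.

Equilibrium: 760 - 5P = -248 + 4P gives P* = 112, Q* = 200.
Supply starts at P = 62 (where S = 0).
PS = ½(112 − 62)(200) = 5000.

Producer surplus = 5000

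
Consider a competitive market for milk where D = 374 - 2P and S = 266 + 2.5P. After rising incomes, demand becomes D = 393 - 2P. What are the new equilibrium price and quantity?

P' = 254/9, Q' = 3029/9

Original equilibrium: P* = 24, Q* = 326.
New equilibrium: 393 - 2P = 266 + 2.5P, so 127 = 4.5P and P' = 254/9; Q' = 393 − 2(254/9) = 3029/9.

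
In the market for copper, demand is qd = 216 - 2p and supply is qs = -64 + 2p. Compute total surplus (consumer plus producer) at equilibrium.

Total surplus = 2888

Equilibrium: 216 - 2p = -64 + 2p gives p* = 70, q* = 76.
Demand choke price: p = 108; supply starts at p = 32.
CS = ½(108 − 70)(76) = 1444; PS = ½(70 − 32)(76) = 1444.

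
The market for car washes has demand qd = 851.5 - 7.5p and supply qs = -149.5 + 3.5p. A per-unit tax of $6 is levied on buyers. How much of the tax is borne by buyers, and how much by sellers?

Buyers bear 21/11, sellers bear 45/11

Pre-tax equilibrium: p* = 91, q* = 169.
Tax on buyers shifts demand to qd = 851.5 − 7.5(p + 6) = 806.5 - 7.5p.
806.5 - 7.5p = -149.5 + 3.5p gives seller price ps = 956/11; buyers pay pb = 956/11 + 6 = 1022/11.
New quantity: q = 851.5 − 7.5(1022/11) = 3403/22.
Buyer burden = 1022/11 − 91 = 21/11; seller burden = 91 − 956/11 = 45/11.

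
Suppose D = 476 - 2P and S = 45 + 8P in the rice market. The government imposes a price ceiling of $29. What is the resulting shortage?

Shortage = 141

Equilibrium price would be P* = 43.1, so the ceiling at 29 binds.
At P = 29: D = 476 − 2(29) = 418, S = 45 + 8(29) = 277.
Shortage = 418 − 277 = 141.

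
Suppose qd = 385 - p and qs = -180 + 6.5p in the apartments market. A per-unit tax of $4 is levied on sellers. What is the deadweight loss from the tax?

Pre-tax equilibrium: p* = 226/3, q* = 929/3.
Tax on sellers shifts supply to qs = -180 + 6.5(p − 4) = -206 + 6.5p.
385 - p = -206 + 6.5p gives buyer price pb = 78.8; sellers receive ps = 78.8 − 4 = 74.8.
New quantity: q = 385 − 1(78.8) = 306.2.
DWL = ½ × 4 × (929/3 − 306.2) = 104/15.

Deadweight loss = 104/15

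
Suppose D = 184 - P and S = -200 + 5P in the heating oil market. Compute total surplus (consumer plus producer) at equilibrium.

Total surplus = 8640

Equilibrium: 184 - P = -200 + 5P gives P* = 64, Q* = 120.
Demand choke price: P = 184; supply starts at P = 40.
CS = ½(184 − 64)(120) = 7200; PS = ½(64 − 40)(120) = 1440.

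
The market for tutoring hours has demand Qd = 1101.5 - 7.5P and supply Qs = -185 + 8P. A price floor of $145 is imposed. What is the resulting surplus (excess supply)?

Surplus = 961

Equilibrium price would be P* = 83, so the floor at 145 binds.
At P = 145: Qd = 14, Qs = 975.
Surplus = 975 − 14 = 961.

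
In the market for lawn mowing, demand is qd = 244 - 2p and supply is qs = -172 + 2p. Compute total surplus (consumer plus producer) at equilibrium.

Equilibrium: 244 - 2p = -172 + 2p gives p* = 104, q* = 36.
Demand choke price: p = 122; supply starts at p = 86.
CS = ½(122 − 104)(36) = 324; PS = ½(104 − 86)(36) = 324.

Total surplus = 648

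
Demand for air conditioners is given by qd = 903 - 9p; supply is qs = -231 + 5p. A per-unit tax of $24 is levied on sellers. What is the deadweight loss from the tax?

Pre-tax equilibrium: p* = 81, q* = 174.
Tax on sellers shifts supply to qs = -231 + 5(p − 24) = -351 + 5p.
903 - 9p = -351 + 5p gives buyer price pb = 627/7; sellers receive ps = 627/7 − 24 = 459/7.
New quantity: q = 903 − 9(627/7) = 678/7.
DWL = ½ × 24 × (174 − 678/7) = 6480/7.

Deadweight loss = 6480/7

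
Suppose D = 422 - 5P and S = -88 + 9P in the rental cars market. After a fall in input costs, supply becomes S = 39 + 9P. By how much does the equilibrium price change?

Original equilibrium: P* = 255/7, Q* = 1679/7.
New equilibrium: 422 - 5P = 39 + 9P, so 383 = 14P and P' = 383/14; Q' = 422 − 5(383/14) = 3993/14.
Change in price: 383/14 − 255/7 = -127/14.

ΔP = -127/14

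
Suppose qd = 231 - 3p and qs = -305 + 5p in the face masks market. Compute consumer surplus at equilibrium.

Consumer surplus = 150

Equilibrium: 231 - 3p = -305 + 5p gives p* = 67, q* = 30.
Demand choke price (qd = 0): p = 77.
CS = ½(77 − 67)(30) = 150.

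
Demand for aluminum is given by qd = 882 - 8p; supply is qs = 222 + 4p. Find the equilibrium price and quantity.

Set qd = qs: 882 - 8p = 222 + 4p.
660 = 12p, so p* = 55.
q* = 882 − 8(55) = 442.

p* = 55, q* = 442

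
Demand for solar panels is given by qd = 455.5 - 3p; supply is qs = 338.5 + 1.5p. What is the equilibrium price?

p* = 26

Set qd = qs: 455.5 - 3p = 338.5 + 1.5p.
117 = 4.5p, so p* = 26.
q* = 455.5 − 3(26) = 377.5.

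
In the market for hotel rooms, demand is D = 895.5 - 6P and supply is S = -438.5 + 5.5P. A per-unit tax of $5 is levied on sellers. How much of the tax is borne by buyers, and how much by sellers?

Buyers bear 55/23, sellers bear 60/23

Pre-tax equilibrium: P* = 116, Q* = 199.5.
Tax on sellers shifts supply to S = -438.5 + 5.5(P − 5) = -466 + 5.5P.
895.5 - 6P = -466 + 5.5P gives buyer price Pb = 2723/23; sellers receive Ps = 2723/23 − 5 = 2608/23.
New quantity: Q = 895.5 − 6(2723/23) = 8517/46.
Buyer burden = 2723/23 − 116 = 55/23; seller burden = 116 − 2608/23 = 60/23.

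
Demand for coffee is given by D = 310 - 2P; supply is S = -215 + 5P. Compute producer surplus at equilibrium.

Producer surplus = 2560

Equilibrium: 310 - 2P = -215 + 5P gives P* = 75, Q* = 160.
Supply starts at P = 43 (where S = 0).
PS = ½(75 − 43)(160) = 2560.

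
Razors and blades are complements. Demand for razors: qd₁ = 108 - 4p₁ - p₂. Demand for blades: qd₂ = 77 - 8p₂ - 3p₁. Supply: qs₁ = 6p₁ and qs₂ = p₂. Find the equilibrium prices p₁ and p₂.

p₁ = 895/87, p₂ = 446/87

Market 1: 108 - 4p₁ - p₂ = 6p₁ → 10p₁ + p₂ = 108.
Market 2: 9p₂ + 3p₁ = 77.
Eliminating p₂: 9×(1) − 1×(2) gives 87p₁ = 895, so p₁ = 895/87.
Back-substitute into (2): p₂ = (77 − 3×895/87) / 9 = 446/87.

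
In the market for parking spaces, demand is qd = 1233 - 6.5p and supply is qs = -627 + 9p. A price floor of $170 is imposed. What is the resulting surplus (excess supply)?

Equilibrium price would be p* = 120, so the floor at 170 binds.
At p = 170: qd = 128, qs = 903.
Surplus = 903 − 128 = 775.

Surplus = 775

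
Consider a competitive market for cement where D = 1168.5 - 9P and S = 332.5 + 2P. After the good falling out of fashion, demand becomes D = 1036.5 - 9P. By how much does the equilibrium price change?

Original equilibrium: P* = 76, Q* = 484.5.
New equilibrium: 1036.5 - 9P = 332.5 + 2P, so 704 = 11P and P' = 64; Q' = 1036.5 − 9(64) = 460.5.
Change in price: 64 − 76 = -12.

ΔP = -12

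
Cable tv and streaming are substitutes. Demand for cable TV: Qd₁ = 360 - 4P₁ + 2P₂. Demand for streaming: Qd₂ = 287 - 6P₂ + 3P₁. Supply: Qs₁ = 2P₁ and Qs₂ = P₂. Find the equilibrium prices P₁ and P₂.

P₁ = 1547/18, P₂ = 467/6

Market 1: 360 - 4P₁ + 2P₂ = 2P₁ → 6P₁ - 2P₂ = 360.
Market 2: 7P₂ - 3P₁ = 287.
Eliminating P₂: 7×(1) + 2×(2) gives 36P₁ = 3094, so P₁ = 1547/18.
Back-substitute into (2): P₂ = (287 + 3×1547/18) / 7 = 467/6.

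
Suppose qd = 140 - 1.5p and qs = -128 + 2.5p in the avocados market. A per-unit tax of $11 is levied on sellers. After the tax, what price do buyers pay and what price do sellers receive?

Pre-tax equilibrium: p* = 67, q* = 39.5.
Tax on sellers shifts supply to qs = -128 + 2.5(p − 11) = -155.5 + 2.5p.
140 - 1.5p = -155.5 + 2.5p gives buyer price pb = 73.875; sellers receive ps = 73.875 − 11 = 62.875.
New quantity: q = 140 − 1.5(73.875) = 29.1875.

Buyers pay $73.875, sellers receive $62.875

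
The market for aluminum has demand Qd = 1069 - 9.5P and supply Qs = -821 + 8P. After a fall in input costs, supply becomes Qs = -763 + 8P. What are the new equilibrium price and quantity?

Original equilibrium: P* = 108, Q* = 43.
New equilibrium: 1069 - 9.5P = -763 + 8P, so 1832 = 17.5P and P' = 3664/35; Q' = 1069 − 9.5(3664/35) = 2607/35.

P' = 3664/35, Q' = 2607/35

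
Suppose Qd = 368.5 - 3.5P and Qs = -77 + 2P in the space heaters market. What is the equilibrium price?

Set Qd = Qs: 368.5 - 3.5P = -77 + 2P.
445.5 = 5.5P, so P* = 81.
Q* = 368.5 − 3.5(81) = 85.

P* = 81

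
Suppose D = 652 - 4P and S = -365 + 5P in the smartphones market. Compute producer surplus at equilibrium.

Equilibrium: 652 - 4P = -365 + 5P gives P* = 113, Q* = 200.
Supply starts at P = 73 (where S = 0).
PS = ½(113 − 73)(200) = 4000.

Producer surplus = 4000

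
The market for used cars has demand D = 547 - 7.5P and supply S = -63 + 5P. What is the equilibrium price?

P* = 48.8

Set D = S: 547 - 7.5P = -63 + 5P.
610 = 12.5P, so P* = 48.8.
Q* = 547 − 7.5(48.8) = 181.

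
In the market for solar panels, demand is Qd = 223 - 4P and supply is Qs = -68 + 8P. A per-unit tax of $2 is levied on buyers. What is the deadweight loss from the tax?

Pre-tax equilibrium: P* = 24.25, Q* = 126.
Tax on buyers shifts demand to Qd = 223 − 4(P + 2) = 215 - 4P.
215 - 4P = -68 + 8P gives seller price Ps = 283/12; buyers pay Pb = 283/12 + 2 = 307/12.
New quantity: Q = 223 − 4(307/12) = 362/3.
DWL = ½ × 2 × (126 − 362/3) = 16/3.

Deadweight loss = 16/3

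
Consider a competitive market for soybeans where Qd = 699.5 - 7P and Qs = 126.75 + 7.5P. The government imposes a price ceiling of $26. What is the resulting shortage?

Shortage = 195.75

Equilibrium price would be P* = 39.5, so the ceiling at 26 binds.
At P = 26: Qd = 699.5 − 7(26) = 517.5, Qs = 126.75 + 7.5(26) = 321.75.
Shortage = 517.5 − 321.75 = 195.75.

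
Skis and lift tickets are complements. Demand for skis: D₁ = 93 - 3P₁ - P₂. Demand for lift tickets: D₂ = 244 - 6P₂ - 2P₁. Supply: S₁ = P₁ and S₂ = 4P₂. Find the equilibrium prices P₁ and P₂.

Market 1: 93 - 3P₁ - P₂ = P₁ → 4P₁ + P₂ = 93.
Market 2: 10P₂ + 2P₁ = 244.
Eliminating P₂: 10×(1) − 1×(2) gives 38P₁ = 686, so P₁ = 343/19.
Back-substitute into (2): P₂ = (244 − 2×343/19) / 10 = 395/19.

P₁ = 343/19, P₂ = 395/19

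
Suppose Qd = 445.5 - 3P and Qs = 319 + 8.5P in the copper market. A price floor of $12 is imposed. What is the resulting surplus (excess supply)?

Equilibrium price would be P* = 11, so the floor at 12 binds.
At P = 12: Qd = 409.5, Qs = 421.
Surplus = 421 − 409.5 = 11.5.

Surplus = 11.5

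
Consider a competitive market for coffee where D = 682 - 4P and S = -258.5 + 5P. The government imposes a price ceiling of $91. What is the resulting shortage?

Equilibrium price would be P* = 104.5, so the ceiling at 91 binds.
At P = 91: D = 682 − 4(91) = 318, S = -258.5 + 5(91) = 196.5.
Shortage = 318 − 196.5 = 121.5.

Shortage = 121.5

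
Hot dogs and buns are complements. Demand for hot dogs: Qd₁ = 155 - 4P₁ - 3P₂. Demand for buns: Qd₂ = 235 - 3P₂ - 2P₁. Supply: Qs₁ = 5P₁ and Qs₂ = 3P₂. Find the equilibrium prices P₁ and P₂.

P₁ = 4.6875, P₂ = 1805/48

Market 1: 155 - 4P₁ - 3P₂ = 5P₁ → 9P₁ + 3P₂ = 155.
Market 2: 6P₂ + 2P₁ = 235.
Eliminating P₂: 6×(1) − 3×(2) gives 48P₁ = 225, so P₁ = 4.6875.
Back-substitute into (2): P₂ = (235 − 2×4.6875) / 6 = 1805/48.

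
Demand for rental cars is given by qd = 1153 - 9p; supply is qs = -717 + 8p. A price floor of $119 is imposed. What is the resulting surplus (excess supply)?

Equilibrium price would be p* = 110, so the floor at 119 binds.
At p = 119: qd = 82, qs = 235.
Surplus = 235 − 82 = 153.

Surplus = 153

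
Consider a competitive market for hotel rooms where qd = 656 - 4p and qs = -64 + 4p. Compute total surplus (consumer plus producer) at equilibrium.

Equilibrium: 656 - 4p = -64 + 4p gives p* = 90, q* = 296.
Demand choke price: p = 164; supply starts at p = 16.
CS = ½(164 − 90)(296) = 10952; PS = ½(90 − 16)(296) = 10952.

Total surplus = 21904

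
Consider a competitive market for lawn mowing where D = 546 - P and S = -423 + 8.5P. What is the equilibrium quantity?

Set D = S: 546 - P = -423 + 8.5P.
969 = 9.5P, so P* = 102.
Q* = 546 − 1(102) = 444.

Q* = 444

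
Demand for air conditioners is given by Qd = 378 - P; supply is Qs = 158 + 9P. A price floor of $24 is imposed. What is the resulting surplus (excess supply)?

Equilibrium price would be P* = 22, so the floor at 24 binds.
At P = 24: Qd = 354, Qs = 374.
Surplus = 374 − 354 = 20.

Surplus = 20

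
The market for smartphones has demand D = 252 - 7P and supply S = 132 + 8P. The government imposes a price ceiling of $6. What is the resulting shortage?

Equilibrium price would be P* = 8, so the ceiling at 6 binds.
At P = 6: D = 252 − 7(6) = 210, S = 132 + 8(6) = 180.
Shortage = 210 − 180 = 30.

Shortage = 30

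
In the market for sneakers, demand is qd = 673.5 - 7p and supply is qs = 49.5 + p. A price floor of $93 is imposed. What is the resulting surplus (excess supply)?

Equilibrium price would be p* = 78, so the floor at 93 binds.
At p = 93: qd = 22.5, qs = 142.5.
Surplus = 142.5 − 22.5 = 120.

Surplus = 120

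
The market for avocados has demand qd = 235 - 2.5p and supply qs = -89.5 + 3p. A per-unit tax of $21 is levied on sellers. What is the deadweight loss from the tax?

Deadweight loss = 6615/22

Pre-tax equilibrium: p* = 59, q* = 87.5.
Tax on sellers shifts supply to qs = -89.5 + 3(p − 21) = -152.5 + 3p.
235 - 2.5p = -152.5 + 3p gives buyer price pb = 775/11; sellers receive ps = 775/11 − 21 = 544/11.
New quantity: q = 235 − 2.5(775/11) = 1295/22.
DWL = ½ × 21 × (87.5 − 1295/22) = 6615/22.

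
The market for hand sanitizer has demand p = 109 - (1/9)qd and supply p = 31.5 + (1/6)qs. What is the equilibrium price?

p* = 78

Set the two price expressions equal: 109 - (1/9)q = 31.5 + (1/6)q.
77.5 = (5/18)q, so q* = 279.
p* = 109 − (1/9)(279) = 78.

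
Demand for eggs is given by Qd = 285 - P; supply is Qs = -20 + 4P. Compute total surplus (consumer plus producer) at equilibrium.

Total surplus = 31360

Equilibrium: 285 - P = -20 + 4P gives P* = 61, Q* = 224.
Demand choke price: P = 285; supply starts at P = 5.
CS = ½(285 − 61)(224) = 25088; PS = ½(61 − 5)(224) = 6272.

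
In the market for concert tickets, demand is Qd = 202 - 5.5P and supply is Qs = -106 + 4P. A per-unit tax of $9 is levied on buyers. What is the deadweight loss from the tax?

Deadweight loss = 1782/19

Pre-tax equilibrium: P* = 616/19, Q* = 450/19.
Tax on buyers shifts demand to Qd = 202 − 5.5(P + 9) = 152.5 - 5.5P.
152.5 - 5.5P = -106 + 4P gives seller price Ps = 517/19; buyers pay Pb = 517/19 + 9 = 688/19.
New quantity: Q = 202 − 5.5(688/19) = 54/19.
DWL = ½ × 9 × (450/19 − 54/19) = 1782/19.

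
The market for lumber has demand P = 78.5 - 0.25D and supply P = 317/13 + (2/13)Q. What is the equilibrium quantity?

Set the two price expressions equal: 78.5 - 0.25Q = 317/13 + (2/13)Q.
1407/26 = (21/52)Q, so Q* = 134.
P* = 78.5 − (0.25)(134) = 45.

Q* = 134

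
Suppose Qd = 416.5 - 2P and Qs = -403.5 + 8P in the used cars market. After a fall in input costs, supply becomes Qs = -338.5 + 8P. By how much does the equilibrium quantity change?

Original equilibrium: P* = 82, Q* = 252.5.
New equilibrium: 416.5 - 2P = -338.5 + 8P, so 755 = 10P and P' = 75.5; Q' = 416.5 − 2(75.5) = 265.5.
Change in quantity: 265.5 − 252.5 = 13.

ΔQ = 13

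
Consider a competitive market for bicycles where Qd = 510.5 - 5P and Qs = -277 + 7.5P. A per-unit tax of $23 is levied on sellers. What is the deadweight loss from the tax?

Pre-tax equilibrium: P* = 63, Q* = 195.5.
Tax on sellers shifts supply to Qs = -277 + 7.5(P − 23) = -449.5 + 7.5P.
510.5 - 5P = -449.5 + 7.5P gives buyer price Pb = 76.8; sellers receive Ps = 76.8 − 23 = 53.8.
New quantity: Q = 510.5 − 5(76.8) = 126.5.
DWL = ½ × 23 × (195.5 − 126.5) = 793.5.

Deadweight loss = 793.5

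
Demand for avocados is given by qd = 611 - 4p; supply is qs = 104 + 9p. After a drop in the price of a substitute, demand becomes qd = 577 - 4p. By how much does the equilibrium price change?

Δp = -34/13

Original equilibrium: p* = 39, q* = 455.
New equilibrium: 577 - 4p = 104 + 9p, so 473 = 13p and p' = 473/13; q' = 577 − 4(473/13) = 5609/13.
Change in price: 473/13 − 39 = -34/13.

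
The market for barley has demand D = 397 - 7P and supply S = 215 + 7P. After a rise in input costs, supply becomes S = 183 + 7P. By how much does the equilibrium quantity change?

Original equilibrium: P* = 13, Q* = 306.
New equilibrium: 397 - 7P = 183 + 7P, so 214 = 14P and P' = 107/7; Q' = 397 − 7(107/7) = 290.
Change in quantity: 290 − 306 = -16.

ΔQ = -16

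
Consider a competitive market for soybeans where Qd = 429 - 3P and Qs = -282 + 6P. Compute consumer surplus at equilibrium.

Consumer surplus = 6144

Equilibrium: 429 - 3P = -282 + 6P gives P* = 79, Q* = 192.
Demand choke price (Qd = 0): P = 143.
CS = ½(143 − 79)(192) = 6144.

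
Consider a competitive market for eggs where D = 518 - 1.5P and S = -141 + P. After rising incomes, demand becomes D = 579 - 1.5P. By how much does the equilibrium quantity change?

Original equilibrium: P* = 263.6, Q* = 122.6.
New equilibrium: 579 - 1.5P = -141 + P, so 720 = 2.5P and P' = 288; Q' = 579 − 1.5(288) = 147.
Change in quantity: 147 − 122.6 = 24.4.

ΔQ = 24.4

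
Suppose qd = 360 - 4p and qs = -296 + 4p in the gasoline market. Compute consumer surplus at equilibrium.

Consumer surplus = 128

Equilibrium: 360 - 4p = -296 + 4p gives p* = 82, q* = 32.
Demand choke price (qd = 0): p = 90.
CS = ½(90 − 82)(32) = 128.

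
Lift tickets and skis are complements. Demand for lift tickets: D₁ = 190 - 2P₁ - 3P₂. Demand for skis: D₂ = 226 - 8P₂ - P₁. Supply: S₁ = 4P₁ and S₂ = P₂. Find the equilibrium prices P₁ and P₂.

P₁ = 344/17, P₂ = 1166/51

Market 1: 190 - 2P₁ - 3P₂ = 4P₁ → 6P₁ + 3P₂ = 190.
Market 2: 9P₂ + P₁ = 226.
Eliminating P₂: 9×(1) − 3×(2) gives 51P₁ = 1032, so P₁ = 344/17.
Back-substitute into (2): P₂ = (226 − 1×344/17) / 9 = 1166/51.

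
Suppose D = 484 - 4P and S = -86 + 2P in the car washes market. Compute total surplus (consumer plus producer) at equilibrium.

Equilibrium: 484 - 4P = -86 + 2P gives P* = 95, Q* = 104.
Demand choke price: P = 121; supply starts at P = 43.
CS = ½(121 − 95)(104) = 1352; PS = ½(95 − 43)(104) = 2704.

Total surplus = 4056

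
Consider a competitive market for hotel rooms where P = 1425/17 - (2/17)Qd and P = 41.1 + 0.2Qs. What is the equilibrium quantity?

Set the two price expressions equal: 1425/17 - (2/17)Q = 41.1 + 0.2Q.
7263/170 = (27/85)Q, so Q* = 134.5.
P* = 1425/17 − (2/17)(134.5) = 68.

Q* = 134.5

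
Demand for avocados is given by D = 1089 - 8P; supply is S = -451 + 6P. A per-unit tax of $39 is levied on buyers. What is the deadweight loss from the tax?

Pre-tax equilibrium: P* = 110, Q* = 209.
Tax on buyers shifts demand to D = 1089 − 8(P + 39) = 777 - 8P.
777 - 8P = -451 + 6P gives seller price Ps = 614/7; buyers pay Pb = 614/7 + 39 = 887/7.
New quantity: Q = 1089 − 8(887/7) = 527/7.
DWL = ½ × 39 × (209 − 527/7) = 18252/7.

Deadweight loss = 18252/7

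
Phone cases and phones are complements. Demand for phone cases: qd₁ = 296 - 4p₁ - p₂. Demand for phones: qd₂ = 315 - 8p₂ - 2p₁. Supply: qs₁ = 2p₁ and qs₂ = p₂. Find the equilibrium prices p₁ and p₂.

p₁ = 2349/52, p₂ = 649/26

Market 1: 296 - 4p₁ - p₂ = 2p₁ → 6p₁ + p₂ = 296.
Market 2: 9p₂ + 2p₁ = 315.
Eliminating p₂: 9×(1) − 1×(2) gives 52p₁ = 2349, so p₁ = 2349/52.
Back-substitute into (2): p₂ = (315 − 2×2349/52) / 9 = 649/26.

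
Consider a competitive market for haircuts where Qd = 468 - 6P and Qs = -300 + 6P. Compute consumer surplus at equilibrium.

Equilibrium: 468 - 6P = -300 + 6P gives P* = 64, Q* = 84.
Demand choke price (Qd = 0): P = 78.
CS = ½(78 − 64)(84) = 588.

Consumer surplus = 588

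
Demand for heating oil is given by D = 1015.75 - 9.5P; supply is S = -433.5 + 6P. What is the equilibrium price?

Set D = S: 1015.75 - 9.5P = -433.5 + 6P.
1449.25 = 15.5P, so P* = 93.5.
Q* = 1015.75 − 9.5(93.5) = 127.5.

P* = 93.5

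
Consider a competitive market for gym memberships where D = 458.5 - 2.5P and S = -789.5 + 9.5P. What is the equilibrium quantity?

Set D = S: 458.5 - 2.5P = -789.5 + 9.5P.
1248 = 12P, so P* = 104.
Q* = 458.5 − 2.5(104) = 198.5.

Q* = 198.5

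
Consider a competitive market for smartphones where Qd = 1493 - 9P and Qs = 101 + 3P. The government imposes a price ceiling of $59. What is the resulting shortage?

Shortage = 684

Equilibrium price would be P* = 116, so the ceiling at 59 binds.
At P = 59: Qd = 1493 − 9(59) = 962, Qs = 101 + 3(59) = 278.
Shortage = 962 − 278 = 684.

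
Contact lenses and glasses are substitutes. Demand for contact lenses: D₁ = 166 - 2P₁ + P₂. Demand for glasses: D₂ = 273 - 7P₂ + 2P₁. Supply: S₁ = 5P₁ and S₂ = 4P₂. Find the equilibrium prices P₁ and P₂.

P₁ = 2099/75, P₂ = 2243/75

Market 1: 166 - 2P₁ + P₂ = 5P₁ → 7P₁ - P₂ = 166.
Market 2: 11P₂ - 2P₁ = 273.
Eliminating P₂: 11×(1) + 1×(2) gives 75P₁ = 2099, so P₁ = 2099/75.
Back-substitute into (2): P₂ = (273 + 2×2099/75) / 11 = 2243/75.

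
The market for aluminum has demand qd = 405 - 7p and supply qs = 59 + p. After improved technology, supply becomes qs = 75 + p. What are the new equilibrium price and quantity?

Original equilibrium: p* = 43.25, q* = 102.25.
New equilibrium: 405 - 7p = 75 + p, so 330 = 8p and p' = 41.25; q' = 405 − 7(41.25) = 116.25.

p' = 41.25, q' = 116.25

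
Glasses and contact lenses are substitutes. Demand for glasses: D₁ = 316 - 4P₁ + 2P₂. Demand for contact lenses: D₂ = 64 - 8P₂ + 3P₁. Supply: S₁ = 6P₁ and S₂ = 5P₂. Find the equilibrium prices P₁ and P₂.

P₁ = 1059/31, P₂ = 397/31

Market 1: 316 - 4P₁ + 2P₂ = 6P₁ → 10P₁ - 2P₂ = 316.
Market 2: 13P₂ - 3P₁ = 64.
Eliminating P₂: 13×(1) + 2×(2) gives 124P₁ = 4236, so P₁ = 1059/31.
Back-substitute into (2): P₂ = (64 + 3×1059/31) / 13 = 397/31.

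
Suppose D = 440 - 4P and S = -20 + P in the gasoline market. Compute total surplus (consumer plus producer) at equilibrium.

Total surplus = 3240

Equilibrium: 440 - 4P = -20 + P gives P* = 92, Q* = 72.
Demand choke price: P = 110; supply starts at P = 20.
CS = ½(110 − 92)(72) = 648; PS = ½(92 − 20)(72) = 2592.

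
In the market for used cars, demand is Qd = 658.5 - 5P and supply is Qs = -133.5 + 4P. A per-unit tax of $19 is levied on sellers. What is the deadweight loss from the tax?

Deadweight loss = 3610/9

Pre-tax equilibrium: P* = 88, Q* = 218.5.
Tax on sellers shifts supply to Qs = -133.5 + 4(P − 19) = -209.5 + 4P.
658.5 - 5P = -209.5 + 4P gives buyer price Pb = 868/9; sellers receive Ps = 868/9 − 19 = 697/9.
New quantity: Q = 658.5 − 5(868/9) = 3173/18.
DWL = ½ × 19 × (218.5 − 3173/18) = 3610/9.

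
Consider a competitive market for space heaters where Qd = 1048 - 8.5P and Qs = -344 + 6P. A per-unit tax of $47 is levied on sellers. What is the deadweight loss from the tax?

Deadweight loss = 112659/29

Pre-tax equilibrium: P* = 96, Q* = 232.
Tax on sellers shifts supply to Qs = -344 + 6(P − 47) = -626 + 6P.
1048 - 8.5P = -626 + 6P gives buyer price Pb = 3348/29; sellers receive Ps = 3348/29 − 47 = 1985/29.
New quantity: Q = 1048 − 8.5(3348/29) = 1934/29.
DWL = ½ × 47 × (232 − 1934/29) = 112659/29.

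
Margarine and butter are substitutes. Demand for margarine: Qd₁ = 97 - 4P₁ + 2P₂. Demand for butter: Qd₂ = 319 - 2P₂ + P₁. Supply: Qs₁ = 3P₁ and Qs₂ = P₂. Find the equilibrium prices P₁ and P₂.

P₁ = 929/19, P₂ = 2330/19

Market 1: 97 - 4P₁ + 2P₂ = 3P₁ → 7P₁ - 2P₂ = 97.
Market 2: 3P₂ - P₁ = 319.
Eliminating P₂: 3×(1) + 2×(2) gives 19P₁ = 929, so P₁ = 929/19.
Back-substitute into (2): P₂ = (319 + 1×929/19) / 3 = 2330/19.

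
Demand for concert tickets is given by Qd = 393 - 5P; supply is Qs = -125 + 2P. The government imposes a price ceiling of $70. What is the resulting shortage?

Equilibrium price would be P* = 74, so the ceiling at 70 binds.
At P = 70: Qd = 393 − 5(70) = 43, Qs = -125 + 2(70) = 15.
Shortage = 43 − 15 = 28.

Shortage = 28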